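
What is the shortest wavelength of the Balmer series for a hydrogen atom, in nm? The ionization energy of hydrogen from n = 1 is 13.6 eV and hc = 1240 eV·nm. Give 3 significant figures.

The Balmer series has lower level n_f = 2; the series limit corresponds to n_i → ∞.
ΔE_max = 13.6 × 1 / 2² = 3.400 eV.
λ_min = 1240 / 3.400 = 365 nm.

365 nm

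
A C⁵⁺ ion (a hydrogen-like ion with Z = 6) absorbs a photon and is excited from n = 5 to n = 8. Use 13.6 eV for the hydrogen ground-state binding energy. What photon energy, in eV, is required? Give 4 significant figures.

The Bohr energies scale as Z², so for Z = 6: E_n = −489.6/n² eV.
E_8 = −489.6/64 = −7.650 eV and E_5 = −489.6/25 = −19.58 eV.
The photon energy is |E_8 − E_5| = 11.93 eV.

11.93 eV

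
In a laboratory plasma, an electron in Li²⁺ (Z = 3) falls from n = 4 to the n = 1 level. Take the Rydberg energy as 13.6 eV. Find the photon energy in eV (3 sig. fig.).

115 eV

The Bohr energies scale as Z², so for Z = 3: E_n = −122.4/n² eV.
E_4 = −122.4/16 = −7.650 eV and E_1 = −122.4/1 = −122.4 eV.
The photon energy is |E_4 − E_1| = 115 eV.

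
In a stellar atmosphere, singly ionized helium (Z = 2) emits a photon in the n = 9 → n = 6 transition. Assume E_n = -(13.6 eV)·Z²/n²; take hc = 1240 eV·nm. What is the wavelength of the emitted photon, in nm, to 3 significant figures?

1480 nm

For Z = 2 the level energies scale as Z², so the effective Rydberg energy is 13.6 × 4 = 54.40 eV.
ΔE = 54.40 × (1/6² − 1/9²) = 54.40 × 0.01543 = 0.8395 eV.
λ = hc/ΔE = 1240 / 0.8395 = 1480 nm.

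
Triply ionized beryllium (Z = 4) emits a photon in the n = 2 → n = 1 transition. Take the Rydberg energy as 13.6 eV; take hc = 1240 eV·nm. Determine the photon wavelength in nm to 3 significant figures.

7.60 nm

For Z = 4 the level energies scale as Z², so the effective Rydberg energy is 13.6 × 16 = 217.6 eV.
ΔE = 217.6 × (1/1² − 1/2²) = 217.6 × 0.7500 = 163.2 eV.
λ = hc/ΔE = 1240 / 163.2 = 7.60 nm.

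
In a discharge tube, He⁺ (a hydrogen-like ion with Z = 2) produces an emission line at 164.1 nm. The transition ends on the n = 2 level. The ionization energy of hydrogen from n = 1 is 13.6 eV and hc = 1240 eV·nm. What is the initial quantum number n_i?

n_i = 3

The photon energy is ΔE = hc/λ = 1240 / 164.1 = 7.556 eV.
With Z = 2, ΔE = 54.40 × (1/n_f² − 1/n_i²), so 1/n_f² − 1/n_i² = 0.1389.
With n_f = 2: 1/n_i² = 1/4 − 0.1389 = 0.1111, so n_i ≈ 3.00.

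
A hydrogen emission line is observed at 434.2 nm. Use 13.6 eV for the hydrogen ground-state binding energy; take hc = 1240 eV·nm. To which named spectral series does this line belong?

ΔE = 1240/434.2 = 2.856 eV.
This matches 13.6 × (1/2² − 1/5²), so n_f = 2: the Balmer series.

Balmer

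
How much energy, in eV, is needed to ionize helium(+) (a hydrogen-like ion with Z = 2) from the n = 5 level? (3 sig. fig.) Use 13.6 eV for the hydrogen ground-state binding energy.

2.18 eV

E_n = −13.6 Z²/n² = −54.40/n² eV for Z = 2.
E_5 = −54.40/25 = −2.18 eV, so ionization (to E = 0) requires 2.18 eV.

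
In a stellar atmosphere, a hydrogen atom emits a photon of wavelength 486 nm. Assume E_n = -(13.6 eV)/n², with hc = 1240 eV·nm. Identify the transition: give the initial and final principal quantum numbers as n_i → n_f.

The photon energy is ΔE = hc/λ = 1240 / 486 = 2.551 eV.
With Z = 1, ΔE = 13.60 × (1/n_f² − 1/n_i²), so 1/n_f² − 1/n_i² = 0.1876.
Trying n_f = 2 gives 1/n_i² = 0.06239, i.e. n_i ≈ 4; this pair matches.

n_i = 4, n_f = 2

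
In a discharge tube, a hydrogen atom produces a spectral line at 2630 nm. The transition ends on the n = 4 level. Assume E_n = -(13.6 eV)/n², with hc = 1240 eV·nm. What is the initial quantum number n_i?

n_i = 6

The photon energy is ΔE = hc/λ = 1240 / 2630 = 0.4715 eV.
With Z = 1, ΔE = 13.60 × (1/n_f² − 1/n_i²), so 1/n_f² − 1/n_i² = 0.03467.
With n_f = 4: 1/n_i² = 1/16 − 0.03467 = 0.02783, so n_i ≈ 5.99.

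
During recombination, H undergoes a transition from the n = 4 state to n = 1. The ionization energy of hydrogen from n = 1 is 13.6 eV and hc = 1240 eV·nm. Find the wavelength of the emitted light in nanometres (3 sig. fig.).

97.3 nm

ΔE = 13.60 × (1/1² − 1/4²) = 13.60 × 0.9375 = 12.75 eV.
λ = hc/ΔE = 1240 / 12.75 = 97.3 nm.
This line belongs to the Lyman series.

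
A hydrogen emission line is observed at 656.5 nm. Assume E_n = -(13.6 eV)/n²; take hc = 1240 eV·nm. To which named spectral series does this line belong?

ΔE = 1240/656.5 = 1.889 eV.
This matches 13.6 × (1/2² − 1/3²), so n_f = 2: the Balmer series.

Balmer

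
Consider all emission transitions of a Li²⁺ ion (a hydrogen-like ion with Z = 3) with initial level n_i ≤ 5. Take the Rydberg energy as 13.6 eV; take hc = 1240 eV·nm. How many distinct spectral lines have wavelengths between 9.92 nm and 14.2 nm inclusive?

Enumerate all n_i → n_f pairs with 1 ≤ n_f < n_i ≤ 5 and compute λ = 1240 / [13.6·9·(1/n_f² − 1/n_i²)].
Lines falling in [9.92, 14.2] nm: 5→1 (10.55 nm), 4→1 (10.81 nm), 3→1 (11.40 nm), 2→1 (13.51 nm).

4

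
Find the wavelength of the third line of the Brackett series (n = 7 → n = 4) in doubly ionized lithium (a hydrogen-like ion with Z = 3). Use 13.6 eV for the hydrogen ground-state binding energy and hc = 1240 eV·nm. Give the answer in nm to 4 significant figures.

The Brackett series terminates on n_f = 4; the third line has n_i = 4+3 = 7.
ΔE = 122.4 × (1/4² − 1/7²) = 5.152 eV.
λ = 1240 / 5.152 = 240.7 nm.

240.7 nm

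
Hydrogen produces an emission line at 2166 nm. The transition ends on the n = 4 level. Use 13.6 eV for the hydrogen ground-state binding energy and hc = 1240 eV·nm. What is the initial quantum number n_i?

n_i = 7

The photon energy is ΔE = hc/λ = 1240 / 2166 = 0.5725 eV.
With Z = 1, ΔE = 13.60 × (1/n_f² − 1/n_i²), so 1/n_f² − 1/n_i² = 0.04209.
With n_f = 4: 1/n_i² = 1/16 − 0.04209 = 0.02041, so n_i ≈ 7.00.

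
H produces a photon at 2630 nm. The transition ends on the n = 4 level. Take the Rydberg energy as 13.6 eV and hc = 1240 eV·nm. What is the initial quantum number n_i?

The photon energy is ΔE = hc/λ = 1240 / 2630 = 0.4715 eV.
With Z = 1, ΔE = 13.60 × (1/n_f² − 1/n_i²), so 1/n_f² − 1/n_i² = 0.03467.
With n_f = 4: 1/n_i² = 1/16 − 0.03467 = 0.02783, so n_i ≈ 5.99.

n_i = 6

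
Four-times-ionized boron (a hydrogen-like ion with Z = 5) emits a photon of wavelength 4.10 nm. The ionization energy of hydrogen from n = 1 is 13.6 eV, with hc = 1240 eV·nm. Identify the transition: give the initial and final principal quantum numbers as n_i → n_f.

The photon energy is ΔE = hc/λ = 1240 / 4.10 = 302.4 eV.
With Z = 5, ΔE = 340.0 × (1/n_f² − 1/n_i²), so 1/n_f² − 1/n_i² = 0.8895.
Trying n_f = 1 gives 1/n_i² = 0.1105, i.e. n_i ≈ 3; this pair matches.

n_i = 3, n_f = 1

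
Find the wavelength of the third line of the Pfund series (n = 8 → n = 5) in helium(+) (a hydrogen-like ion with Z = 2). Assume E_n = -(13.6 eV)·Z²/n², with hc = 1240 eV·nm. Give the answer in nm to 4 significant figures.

935.1 nm

The Pfund series terminates on n_f = 5; the third line has n_i = 5+3 = 8.
ΔE = 54.40 × (1/5² − 1/8²) = 1.326 eV.
λ = 1240 / 1.326 = 935.1 nm.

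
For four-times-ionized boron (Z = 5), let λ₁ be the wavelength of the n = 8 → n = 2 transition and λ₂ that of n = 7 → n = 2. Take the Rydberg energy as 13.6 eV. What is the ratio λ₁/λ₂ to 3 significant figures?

λ ∝ 1/ΔE ∝ 1/(1/n_f² − 1/n_i²), and the Z² and hc factors cancel in the ratio.
λ₁/λ₂ = (1/2² − 1/7²)/(1/2² − 1/8²) = 0.2296/0.2344 = 0.980.

0.980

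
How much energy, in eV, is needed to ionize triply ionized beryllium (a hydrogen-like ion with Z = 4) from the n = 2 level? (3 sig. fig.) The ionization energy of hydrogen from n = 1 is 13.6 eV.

E_n = −13.6 Z²/n² = −217.6/n² eV for Z = 4.
E_2 = −217.6/4 = −54.4 eV, so ionization (to E = 0) requires 54.4 eV.

54.4 eV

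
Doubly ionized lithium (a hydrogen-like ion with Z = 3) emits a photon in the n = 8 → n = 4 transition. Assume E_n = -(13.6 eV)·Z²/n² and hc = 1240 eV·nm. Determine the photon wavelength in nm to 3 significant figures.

216 nm

For Z = 3 the level energies scale as Z², so the effective Rydberg energy is 13.6 × 9 = 122.4 eV.
ΔE = 122.4 × (1/4² − 1/8²) = 122.4 × 0.04688 = 5.738 eV.
λ = hc/ΔE = 1240 / 5.738 = 216 nm.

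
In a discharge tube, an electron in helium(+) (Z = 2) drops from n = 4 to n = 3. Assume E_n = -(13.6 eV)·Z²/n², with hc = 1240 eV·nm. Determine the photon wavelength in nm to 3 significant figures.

469 nm

For Z = 2 the level energies scale as Z², so the effective Rydberg energy is 13.6 × 4 = 54.40 eV.
ΔE = 54.40 × (1/3² − 1/4²) = 54.40 × 0.04861 = 2.644 eV.
λ = hc/ΔE = 1240 / 2.644 = 469 nm.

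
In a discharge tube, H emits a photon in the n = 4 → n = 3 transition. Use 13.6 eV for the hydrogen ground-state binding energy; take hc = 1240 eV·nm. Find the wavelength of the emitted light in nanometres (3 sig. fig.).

1880 nm

ΔE = 13.60 × (1/3² − 1/4²) = 13.60 × 0.04861 = 0.6611 eV.
λ = hc/ΔE = 1240 / 0.6611 = 1880 nm.
This line belongs to the Paschen series.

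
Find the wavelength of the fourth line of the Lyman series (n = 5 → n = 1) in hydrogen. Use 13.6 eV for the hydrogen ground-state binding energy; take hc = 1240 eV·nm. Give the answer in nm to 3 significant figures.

95.0 nm

The Lyman series terminates on n_f = 1; the fourth line has n_i = 1+4 = 5.
ΔE = 13.60 × (1/1² − 1/5²) = 13.06 eV.
λ = 1240 / 13.06 = 95.0 nm.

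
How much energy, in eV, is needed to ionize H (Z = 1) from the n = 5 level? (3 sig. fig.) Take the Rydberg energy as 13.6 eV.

E_5 = −13.60/25 = −0.544 eV, so ionization (to E = 0) requires 0.544 eV.

0.544 eV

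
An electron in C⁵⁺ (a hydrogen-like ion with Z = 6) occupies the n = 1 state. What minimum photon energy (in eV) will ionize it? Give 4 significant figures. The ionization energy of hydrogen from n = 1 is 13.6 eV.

489.6 eV

E_n = −13.6 Z²/n² = −489.6/n² eV for Z = 6.
E_1 = −489.6/1 = −489.6 eV, so ionization (to E = 0) requires 489.6 eV.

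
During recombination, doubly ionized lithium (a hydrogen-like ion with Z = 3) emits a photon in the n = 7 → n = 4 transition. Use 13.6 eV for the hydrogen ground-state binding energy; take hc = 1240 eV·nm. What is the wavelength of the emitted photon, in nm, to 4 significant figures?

240.7 nm

For Z = 3 the level energies scale as Z², so the effective Rydberg energy is 13.6 × 9 = 122.4 eV.
ΔE = 122.4 × (1/4² − 1/7²) = 122.4 × 0.04209 = 5.152 eV.
λ = hc/ΔE = 1240 / 5.152 = 240.7 nm.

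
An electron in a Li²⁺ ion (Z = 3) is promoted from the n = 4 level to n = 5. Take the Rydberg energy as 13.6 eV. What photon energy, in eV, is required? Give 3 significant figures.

2.75 eV

The Bohr energies scale as Z², so for Z = 3: E_n = −122.4/n² eV.
E_5 = −122.4/25 = −4.896 eV and E_4 = −122.4/16 = −7.650 eV.
The photon energy is |E_5 − E_4| = 2.75 eV.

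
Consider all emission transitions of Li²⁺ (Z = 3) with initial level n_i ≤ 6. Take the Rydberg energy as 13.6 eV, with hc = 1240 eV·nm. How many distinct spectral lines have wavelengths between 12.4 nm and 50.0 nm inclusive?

3

Enumerate all n_i → n_f pairs with 1 ≤ n_f < n_i ≤ 6 and compute λ = 1240 / [13.6·9·(1/n_f² − 1/n_i²)].
Lines falling in [12.4, 50.0] nm: 2→1 (13.51 nm), 6→2 (45.59 nm), 5→2 (48.24 nm).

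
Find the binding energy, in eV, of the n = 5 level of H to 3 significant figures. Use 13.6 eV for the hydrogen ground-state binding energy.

E_5 = −13.60/25 = −0.544 eV, so ionization (to E = 0) requires 0.544 eV.

0.544 eV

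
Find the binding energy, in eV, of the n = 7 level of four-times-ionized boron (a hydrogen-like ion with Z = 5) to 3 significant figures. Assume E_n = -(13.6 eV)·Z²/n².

E_n = −13.6 Z²/n² = −340.0/n² eV for Z = 5.
E_7 = −340.0/49 = −6.94 eV, so ionization (to E = 0) requires 6.94 eV.

6.94 eV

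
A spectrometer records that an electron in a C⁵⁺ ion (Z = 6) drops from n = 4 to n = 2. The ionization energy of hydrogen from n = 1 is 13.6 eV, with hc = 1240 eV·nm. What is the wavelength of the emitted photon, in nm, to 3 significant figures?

13.5 nm

For Z = 6 the level energies scale as Z², so the effective Rydberg energy is 13.6 × 36 = 489.6 eV.
ΔE = 489.6 × (1/2² − 1/4²) = 489.6 × 0.1875 = 91.80 eV.
λ = hc/ΔE = 1240 / 91.80 = 13.5 nm.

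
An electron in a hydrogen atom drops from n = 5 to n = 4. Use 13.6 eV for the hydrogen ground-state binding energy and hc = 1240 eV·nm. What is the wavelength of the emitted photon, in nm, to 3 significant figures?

ΔE = 13.60 × (1/4² − 1/5²) = 13.60 × 0.02250 = 0.3060 eV.
λ = hc/ΔE = 1240 / 0.3060 = 4050 nm.

4050 nm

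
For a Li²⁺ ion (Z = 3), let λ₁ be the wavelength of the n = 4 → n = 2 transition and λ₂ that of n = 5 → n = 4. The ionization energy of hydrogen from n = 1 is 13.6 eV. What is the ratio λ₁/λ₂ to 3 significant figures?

0.120

λ ∝ 1/ΔE ∝ 1/(1/n_f² − 1/n_i²), and the Z² and hc factors cancel in the ratio.
λ₁/λ₂ = (1/4² − 1/5²)/(1/2² − 1/4²) = 0.02250/0.1875 = 0.120.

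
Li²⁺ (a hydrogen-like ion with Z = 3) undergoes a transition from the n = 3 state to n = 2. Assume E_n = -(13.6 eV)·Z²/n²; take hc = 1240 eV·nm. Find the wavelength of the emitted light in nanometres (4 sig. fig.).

For Z = 3 the level energies scale as Z², so the effective Rydberg energy is 13.6 × 9 = 122.4 eV.
ΔE = 122.4 × (1/2² − 1/3²) = 122.4 × 0.1389 = 17.00 eV.
λ = hc/ΔE = 1240 / 17.00 = 72.94 nm.

72.94 nm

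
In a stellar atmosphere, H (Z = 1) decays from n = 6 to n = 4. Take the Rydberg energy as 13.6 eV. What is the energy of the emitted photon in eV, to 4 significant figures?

0.4722 eV

E_6 = −13.60/36 = −0.3778 eV and E_4 = −13.60/16 = −0.8500 eV.
The photon energy is |E_6 − E_4| = 0.4722 eV.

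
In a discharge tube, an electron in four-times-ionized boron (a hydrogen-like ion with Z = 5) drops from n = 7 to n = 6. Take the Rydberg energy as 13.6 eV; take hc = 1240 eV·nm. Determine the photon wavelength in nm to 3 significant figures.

495 nm

For Z = 5 the level energies scale as Z², so the effective Rydberg energy is 13.6 × 25 = 340.0 eV.
ΔE = 340.0 × (1/6² − 1/7²) = 340.0 × 0.007370 = 2.506 eV.
λ = hc/ΔE = 1240 / 2.506 = 495 nm.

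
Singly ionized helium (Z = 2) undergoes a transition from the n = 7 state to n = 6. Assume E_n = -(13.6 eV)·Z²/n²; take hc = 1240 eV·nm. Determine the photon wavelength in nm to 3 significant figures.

3090 nm

For Z = 2 the level energies scale as Z², so the effective Rydberg energy is 13.6 × 4 = 54.40 eV.
ΔE = 54.40 × (1/6² − 1/7²) = 54.40 × 0.007370 = 0.4009 eV.
λ = hc/ΔE = 1240 / 0.4009 = 3090 nm.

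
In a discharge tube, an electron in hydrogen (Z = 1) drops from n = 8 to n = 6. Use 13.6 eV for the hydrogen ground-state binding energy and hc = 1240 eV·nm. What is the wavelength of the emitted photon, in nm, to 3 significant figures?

ΔE = 13.60 × (1/6² − 1/8²) = 13.60 × 0.01215 = 0.1653 eV.
λ = hc/ΔE = 1240 / 0.1653 = 7500 nm.

7500 nm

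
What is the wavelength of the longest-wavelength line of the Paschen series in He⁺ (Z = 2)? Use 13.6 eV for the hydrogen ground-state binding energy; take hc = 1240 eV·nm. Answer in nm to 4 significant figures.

The Paschen series terminates on n_f = 3; the first line has n_i = 3+1 = 4.
ΔE = 54.40 × (1/3² − 1/4²) = 2.644 eV.
λ = 1240 / 2.644 = 468.9 nm.

468.9 nm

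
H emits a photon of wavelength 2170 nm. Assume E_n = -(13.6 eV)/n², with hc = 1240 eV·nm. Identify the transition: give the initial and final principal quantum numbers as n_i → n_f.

The photon energy is ΔE = hc/λ = 1240 / 2170 = 0.5714 eV.
With Z = 1, ΔE = 13.60 × (1/n_f² − 1/n_i²), so 1/n_f² − 1/n_i² = 0.04202.
Trying n_f = 4 gives 1/n_i² = 0.02048, i.e. n_i ≈ 7; this pair matches.

n_i = 7, n_f = 4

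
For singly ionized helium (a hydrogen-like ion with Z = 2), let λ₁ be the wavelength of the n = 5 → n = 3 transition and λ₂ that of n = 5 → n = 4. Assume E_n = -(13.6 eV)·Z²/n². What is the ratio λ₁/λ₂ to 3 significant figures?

0.316

λ ∝ 1/ΔE ∝ 1/(1/n_f² − 1/n_i²), and the Z² and hc factors cancel in the ratio.
λ₁/λ₂ = (1/4² − 1/5²)/(1/3² − 1/5²) = 0.02250/0.07111 = 0.316.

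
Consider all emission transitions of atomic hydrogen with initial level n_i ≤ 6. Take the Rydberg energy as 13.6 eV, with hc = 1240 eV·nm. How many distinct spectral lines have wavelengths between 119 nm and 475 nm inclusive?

3

Enumerate all n_i → n_f pairs with 1 ≤ n_f < n_i ≤ 6 and compute λ = 1240 / [13.6·1·(1/n_f² − 1/n_i²)].
Lines falling in [119, 475] nm: 2→1 (121.6 nm), 6→2 (410.3 nm), 5→2 (434.2 nm).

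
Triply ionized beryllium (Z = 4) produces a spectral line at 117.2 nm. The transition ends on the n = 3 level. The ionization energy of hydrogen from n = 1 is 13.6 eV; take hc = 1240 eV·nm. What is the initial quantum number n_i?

n_i = 4

The photon energy is ΔE = hc/λ = 1240 / 117.2 = 10.58 eV.
With Z = 4, ΔE = 217.6 × (1/n_f² − 1/n_i²), so 1/n_f² − 1/n_i² = 0.04862.
With n_f = 3: 1/n_i² = 1/9 − 0.04862 = 0.06249, so n_i ≈ 4.00.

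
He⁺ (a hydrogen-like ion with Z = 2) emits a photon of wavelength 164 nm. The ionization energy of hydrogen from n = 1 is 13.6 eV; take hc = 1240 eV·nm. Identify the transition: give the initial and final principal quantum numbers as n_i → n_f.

The photon energy is ΔE = hc/λ = 1240 / 164 = 7.561 eV.
With Z = 2, ΔE = 54.40 × (1/n_f² − 1/n_i²), so 1/n_f² − 1/n_i² = 0.1390.
Trying n_f = 2 gives 1/n_i² = 0.1110, i.e. n_i ≈ 3; this pair matches.

n_i = 3, n_f = 2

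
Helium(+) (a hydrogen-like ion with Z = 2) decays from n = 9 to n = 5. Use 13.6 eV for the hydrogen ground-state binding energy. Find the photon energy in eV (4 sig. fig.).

1.504 eV

The Bohr energies scale as Z², so for Z = 2: E_n = −54.40/n² eV.
E_9 = −54.40/81 = −0.6716 eV and E_5 = −54.40/25 = −2.176 eV.
The photon energy is |E_9 − E_5| = 1.504 eV.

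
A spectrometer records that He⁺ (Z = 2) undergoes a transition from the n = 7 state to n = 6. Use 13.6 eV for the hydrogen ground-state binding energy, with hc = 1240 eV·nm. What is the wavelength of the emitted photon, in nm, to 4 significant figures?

For Z = 2 the level energies scale as Z², so the effective Rydberg energy is 13.6 × 4 = 54.40 eV.
ΔE = 54.40 × (1/6² − 1/7²) = 54.40 × 0.007370 = 0.4009 eV.
λ = hc/ΔE = 1240 / 0.4009 = 3093 nm.

3093 nm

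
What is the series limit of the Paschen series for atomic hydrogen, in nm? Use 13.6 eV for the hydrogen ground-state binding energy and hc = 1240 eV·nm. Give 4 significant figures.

820.6 nm

The Paschen series has lower level n_f = 3; the series limit corresponds to n_i → ∞.
ΔE_max = 13.6 × 1 / 3² = 1.511 eV.
λ_min = 1240 / 1.511 = 820.6 nm.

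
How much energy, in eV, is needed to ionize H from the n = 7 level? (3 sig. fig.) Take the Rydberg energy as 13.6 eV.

0.278 eV

E_7 = −13.60/49 = −0.278 eV, so ionization (to E = 0) requires 0.278 eV.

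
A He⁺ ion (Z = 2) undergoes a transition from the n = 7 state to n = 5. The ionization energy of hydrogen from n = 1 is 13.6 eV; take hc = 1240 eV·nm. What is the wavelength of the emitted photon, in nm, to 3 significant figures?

1160 nm

For Z = 2 the level energies scale as Z², so the effective Rydberg energy is 13.6 × 4 = 54.40 eV.
ΔE = 54.40 × (1/5² − 1/7²) = 54.40 × 0.01959 = 1.066 eV.
λ = hc/ΔE = 1240 / 1.066 = 1160 nm.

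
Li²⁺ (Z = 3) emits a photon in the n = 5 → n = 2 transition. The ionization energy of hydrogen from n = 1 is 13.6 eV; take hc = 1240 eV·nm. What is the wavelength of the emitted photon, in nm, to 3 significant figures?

For Z = 3 the level energies scale as Z², so the effective Rydberg energy is 13.6 × 9 = 122.4 eV.
ΔE = 122.4 × (1/2² − 1/5²) = 122.4 × 0.2100 = 25.70 eV.
λ = hc/ΔE = 1240 / 25.70 = 48.2 nm.

48.2 nm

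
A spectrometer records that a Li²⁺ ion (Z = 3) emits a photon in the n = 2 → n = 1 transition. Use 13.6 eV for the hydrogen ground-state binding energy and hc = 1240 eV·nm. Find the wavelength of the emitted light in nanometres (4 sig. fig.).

13.51 nm

For Z = 3 the level energies scale as Z², so the effective Rydberg energy is 13.6 × 9 = 122.4 eV.
ΔE = 122.4 × (1/1² − 1/2²) = 122.4 × 0.7500 = 91.80 eV.
λ = hc/ΔE = 1240 / 91.80 = 13.51 nm.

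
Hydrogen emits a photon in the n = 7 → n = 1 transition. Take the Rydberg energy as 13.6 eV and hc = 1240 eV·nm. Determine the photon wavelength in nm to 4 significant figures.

ΔE = 13.60 × (1/1² − 1/7²) = 13.60 × 0.9796 = 13.32 eV.
λ = hc/ΔE = 1240 / 13.32 = 93.08 nm.

93.08 nm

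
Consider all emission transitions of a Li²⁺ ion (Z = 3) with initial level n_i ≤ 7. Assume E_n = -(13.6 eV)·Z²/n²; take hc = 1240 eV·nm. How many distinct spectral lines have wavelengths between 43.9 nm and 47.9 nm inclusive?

Enumerate all n_i → n_f pairs with 1 ≤ n_f < n_i ≤ 7 and compute λ = 1240 / [13.6·9·(1/n_f² − 1/n_i²)].
Lines falling in [43.9, 47.9] nm: 7→2 (44.12 nm), 6→2 (45.59 nm).

2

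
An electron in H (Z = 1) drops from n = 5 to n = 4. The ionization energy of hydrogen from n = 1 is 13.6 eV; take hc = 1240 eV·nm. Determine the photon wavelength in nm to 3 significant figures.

4050 nm

ΔE = 13.60 × (1/4² − 1/5²) = 13.60 × 0.02250 = 0.3060 eV.
λ = hc/ΔE = 1240 / 0.3060 = 4050 nm.
This line belongs to the Brackett series.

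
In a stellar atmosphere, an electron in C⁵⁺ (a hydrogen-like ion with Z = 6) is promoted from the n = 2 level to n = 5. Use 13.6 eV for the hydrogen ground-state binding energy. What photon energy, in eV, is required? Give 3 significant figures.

103 eV

The Bohr energies scale as Z², so for Z = 6: E_n = −489.6/n² eV.
E_5 = −489.6/25 = −19.58 eV and E_2 = −489.6/4 = −122.4 eV.
The photon energy is |E_5 − E_2| = 103 eV.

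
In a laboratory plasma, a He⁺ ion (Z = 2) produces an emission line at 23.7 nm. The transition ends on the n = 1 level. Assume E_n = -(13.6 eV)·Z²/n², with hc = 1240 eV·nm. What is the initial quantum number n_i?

n_i = 5

The photon energy is ΔE = hc/λ = 1240 / 23.7 = 52.32 eV.
With Z = 2, ΔE = 54.40 × (1/n_f² − 1/n_i²), so 1/n_f² − 1/n_i² = 0.9618.
With n_f = 1: 1/n_i² = 1/1 − 0.9618 = 0.03822, so n_i ≈ 5.11.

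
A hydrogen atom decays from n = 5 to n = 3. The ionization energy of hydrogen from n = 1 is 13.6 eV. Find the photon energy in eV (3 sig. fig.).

E_5 = −13.60/25 = −0.5440 eV and E_3 = −13.60/9 = −1.511 eV.
The photon energy is |E_5 − E_3| = 0.967 eV.

0.967 eV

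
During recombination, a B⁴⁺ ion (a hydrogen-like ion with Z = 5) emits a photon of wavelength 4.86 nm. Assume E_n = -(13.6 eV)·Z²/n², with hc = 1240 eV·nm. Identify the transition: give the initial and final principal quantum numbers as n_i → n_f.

The photon energy is ΔE = hc/λ = 1240 / 4.86 = 255.1 eV.
With Z = 5, ΔE = 340.0 × (1/n_f² − 1/n_i²), so 1/n_f² − 1/n_i² = 0.7504.
Trying n_f = 1 gives 1/n_i² = 0.2496, i.e. n_i ≈ 2; this pair matches.

n_i = 2, n_f = 1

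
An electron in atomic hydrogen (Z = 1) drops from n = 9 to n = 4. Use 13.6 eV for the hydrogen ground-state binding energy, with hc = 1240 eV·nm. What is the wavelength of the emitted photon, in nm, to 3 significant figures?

ΔE = 13.60 × (1/4² − 1/9²) = 13.60 × 0.05015 = 0.6821 eV.
λ = hc/ΔE = 1240 / 0.6821 = 1820 nm.

1820 nm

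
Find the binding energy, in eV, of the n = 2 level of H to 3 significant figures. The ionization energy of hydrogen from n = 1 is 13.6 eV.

E_2 = −13.60/4 = −3.40 eV, so ionization (to E = 0) requires 3.40 eV.

3.40 eV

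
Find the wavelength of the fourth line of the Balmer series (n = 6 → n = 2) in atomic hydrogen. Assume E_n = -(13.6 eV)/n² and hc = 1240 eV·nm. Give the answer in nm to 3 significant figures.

410 nm

The Balmer series terminates on n_f = 2; the fourth line has n_i = 2+4 = 6.
ΔE = 13.60 × (1/2² − 1/6²) = 3.022 eV.
λ = 1240 / 3.022 = 410 nm.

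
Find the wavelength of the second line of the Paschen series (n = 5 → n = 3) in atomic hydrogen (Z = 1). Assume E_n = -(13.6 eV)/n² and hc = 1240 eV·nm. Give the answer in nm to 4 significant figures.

1282 nm

The Paschen series terminates on n_f = 3; the second line has n_i = 3+2 = 5.
ΔE = 13.60 × (1/3² − 1/5²) = 0.9671 eV.
λ = 1240 / 0.9671 = 1282 nm.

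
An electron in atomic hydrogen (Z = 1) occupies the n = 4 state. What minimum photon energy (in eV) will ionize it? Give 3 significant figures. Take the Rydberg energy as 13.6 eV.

0.850 eV

E_4 = −13.60/16 = −0.850 eV, so ionization (to E = 0) requires 0.850 eV.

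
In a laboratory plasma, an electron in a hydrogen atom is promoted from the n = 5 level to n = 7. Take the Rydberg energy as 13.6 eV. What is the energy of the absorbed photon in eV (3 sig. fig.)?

E_7 = −13.60/49 = −0.2776 eV and E_5 = −13.60/25 = −0.5440 eV.
The photon energy is |E_7 − E_5| = 0.266 eV.

0.266 eV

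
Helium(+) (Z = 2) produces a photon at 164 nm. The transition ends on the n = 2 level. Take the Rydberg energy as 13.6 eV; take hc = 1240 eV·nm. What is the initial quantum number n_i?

The photon energy is ΔE = hc/λ = 1240 / 164 = 7.561 eV.
With Z = 2, ΔE = 54.40 × (1/n_f² − 1/n_i²), so 1/n_f² − 1/n_i² = 0.1390.
With n_f = 2: 1/n_i² = 1/4 − 0.1390 = 0.1110, so n_i ≈ 3.00.

n_i = 3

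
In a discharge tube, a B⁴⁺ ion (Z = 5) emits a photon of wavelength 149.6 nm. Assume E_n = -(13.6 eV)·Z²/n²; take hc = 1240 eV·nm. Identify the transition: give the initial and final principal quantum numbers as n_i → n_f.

The photon energy is ΔE = hc/λ = 1240 / 149.6 = 8.289 eV.
With Z = 5, ΔE = 340.0 × (1/n_f² − 1/n_i²), so 1/n_f² − 1/n_i² = 0.02438.
Trying n_f = 5 gives 1/n_i² = 0.01562, i.e. n_i ≈ 8; this pair matches.

n_i = 8, n_f = 5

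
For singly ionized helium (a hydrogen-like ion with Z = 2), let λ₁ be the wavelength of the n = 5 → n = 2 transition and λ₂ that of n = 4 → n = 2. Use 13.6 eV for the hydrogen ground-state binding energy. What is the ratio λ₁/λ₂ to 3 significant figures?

λ ∝ 1/ΔE ∝ 1/(1/n_f² − 1/n_i²), and the Z² and hc factors cancel in the ratio.
λ₁/λ₂ = (1/2² − 1/4²)/(1/2² − 1/5²) = 0.1875/0.2100 = 0.893.

0.893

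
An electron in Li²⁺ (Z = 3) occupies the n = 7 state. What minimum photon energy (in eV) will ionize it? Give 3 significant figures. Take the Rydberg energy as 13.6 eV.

E_n = −13.6 Z²/n² = −122.4/n² eV for Z = 3.
E_7 = −122.4/49 = −2.50 eV, so ionization (to E = 0) requires 2.50 eV.

2.50 eV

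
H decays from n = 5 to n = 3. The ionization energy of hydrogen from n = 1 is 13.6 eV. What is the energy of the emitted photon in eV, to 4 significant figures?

0.9671 eV

E_5 = −13.60/25 = −0.5440 eV and E_3 = −13.60/9 = −1.511 eV.
The photon energy is |E_5 − E_3| = 0.9671 eV.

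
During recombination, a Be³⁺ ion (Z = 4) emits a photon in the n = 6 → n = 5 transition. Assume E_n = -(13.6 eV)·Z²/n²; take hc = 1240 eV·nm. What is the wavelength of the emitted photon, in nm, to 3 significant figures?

466 nm

For Z = 4 the level energies scale as Z², so the effective Rydberg energy is 13.6 × 16 = 217.6 eV.
ΔE = 217.6 × (1/5² − 1/6²) = 217.6 × 0.01222 = 2.660 eV.
λ = hc/ΔE = 1240 / 2.660 = 466 nm.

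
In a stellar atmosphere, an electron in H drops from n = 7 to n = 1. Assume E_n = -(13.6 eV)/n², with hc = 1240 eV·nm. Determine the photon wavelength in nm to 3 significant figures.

ΔE = 13.60 × (1/1² − 1/7²) = 13.60 × 0.9796 = 13.32 eV.
λ = hc/ΔE = 1240 / 13.32 = 93.1 nm.
This line belongs to the Lyman series.

93.1 nm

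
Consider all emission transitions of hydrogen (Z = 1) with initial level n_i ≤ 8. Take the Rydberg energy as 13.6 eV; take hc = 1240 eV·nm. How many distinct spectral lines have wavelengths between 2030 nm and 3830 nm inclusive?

Enumerate all n_i → n_f pairs with 1 ≤ n_f < n_i ≤ 8 and compute λ = 1240 / [13.6·1·(1/n_f² − 1/n_i²)].
Lines falling in [2030, 3830] nm: 7→4 (2166 nm), 6→4 (2626 nm), 8→5 (3741 nm).

3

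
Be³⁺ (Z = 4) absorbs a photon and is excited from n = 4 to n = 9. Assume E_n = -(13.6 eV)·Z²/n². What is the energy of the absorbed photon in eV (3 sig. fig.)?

10.9 eV

The Bohr energies scale as Z², so for Z = 4: E_n = −217.6/n² eV.
E_9 = −217.6/81 = −2.686 eV and E_4 = −217.6/16 = −13.60 eV.
The photon energy is |E_9 − E_4| = 10.9 eV.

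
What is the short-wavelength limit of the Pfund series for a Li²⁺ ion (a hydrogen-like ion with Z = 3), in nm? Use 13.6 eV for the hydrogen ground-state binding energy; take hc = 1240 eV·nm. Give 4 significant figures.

253.3 nm

The Pfund series has lower level n_f = 5; the series limit corresponds to n_i → ∞.
ΔE_max = 13.6 × 9 / 5² = 4.896 eV.
λ_min = 1240 / 4.896 = 253.3 nm.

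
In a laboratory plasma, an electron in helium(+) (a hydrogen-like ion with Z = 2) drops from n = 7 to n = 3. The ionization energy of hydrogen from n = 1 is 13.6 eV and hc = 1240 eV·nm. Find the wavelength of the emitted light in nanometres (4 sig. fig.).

251.3 nm

For Z = 2 the level energies scale as Z², so the effective Rydberg energy is 13.6 × 4 = 54.40 eV.
ΔE = 54.40 × (1/3² − 1/7²) = 54.40 × 0.09070 = 4.934 eV.
λ = hc/ΔE = 1240 / 4.934 = 251.3 nm.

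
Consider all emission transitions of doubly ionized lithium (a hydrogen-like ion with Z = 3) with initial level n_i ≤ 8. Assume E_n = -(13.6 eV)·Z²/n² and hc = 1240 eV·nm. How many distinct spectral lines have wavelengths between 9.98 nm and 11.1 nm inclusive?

Enumerate all n_i → n_f pairs with 1 ≤ n_f < n_i ≤ 8 and compute λ = 1240 / [13.6·9·(1/n_f² − 1/n_i²)].
Lines falling in [9.98, 11.1] nm: 8→1 (10.29 nm), 7→1 (10.34 nm), 6→1 (10.42 nm), 5→1 (10.55 nm), 4→1 (10.81 nm).

5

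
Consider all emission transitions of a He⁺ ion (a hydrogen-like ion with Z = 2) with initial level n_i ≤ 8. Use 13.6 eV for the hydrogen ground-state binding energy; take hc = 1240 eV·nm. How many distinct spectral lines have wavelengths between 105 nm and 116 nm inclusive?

1

Enumerate all n_i → n_f pairs with 1 ≤ n_f < n_i ≤ 8 and compute λ = 1240 / [13.6·4·(1/n_f² − 1/n_i²)].
Lines falling in [105, 116] nm: 5→2 (108.5 nm).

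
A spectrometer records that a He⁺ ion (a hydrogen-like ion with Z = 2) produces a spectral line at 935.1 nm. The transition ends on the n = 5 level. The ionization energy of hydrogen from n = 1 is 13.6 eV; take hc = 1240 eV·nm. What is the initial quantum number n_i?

n_i = 8

The photon energy is ΔE = hc/λ = 1240 / 935.1 = 1.326 eV.
With Z = 2, ΔE = 54.40 × (1/n_f² − 1/n_i²), so 1/n_f² − 1/n_i² = 0.02438.
With n_f = 5: 1/n_i² = 1/25 − 0.02438 = 0.01562, so n_i ≈ 8.00.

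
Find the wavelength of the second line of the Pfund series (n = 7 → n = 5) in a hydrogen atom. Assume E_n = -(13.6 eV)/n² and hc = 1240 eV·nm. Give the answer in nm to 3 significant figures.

4650 nm

The Pfund series terminates on n_f = 5; the second line has n_i = 5+2 = 7.
ΔE = 13.60 × (1/5² − 1/7²) = 0.2664 eV.
λ = 1240 / 0.2664 = 4650 nm.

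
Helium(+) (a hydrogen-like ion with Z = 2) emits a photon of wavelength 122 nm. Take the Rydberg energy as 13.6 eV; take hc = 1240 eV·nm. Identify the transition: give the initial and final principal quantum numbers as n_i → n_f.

n_i = 4, n_f = 2

The photon energy is ΔE = hc/λ = 1240 / 122 = 10.16 eV.
With Z = 2, ΔE = 54.40 × (1/n_f² − 1/n_i²), so 1/n_f² − 1/n_i² = 0.1868.
Trying n_f = 2 gives 1/n_i² = 0.06316, i.e. n_i ≈ 4; this pair matches.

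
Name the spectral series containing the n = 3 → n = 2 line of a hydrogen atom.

The series is set by the lower level: n_f = 2 is the Balmer series.

Balmer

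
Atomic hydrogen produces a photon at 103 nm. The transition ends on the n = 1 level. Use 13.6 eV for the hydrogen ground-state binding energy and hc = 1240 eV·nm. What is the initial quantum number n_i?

n_i = 3

The photon energy is ΔE = hc/λ = 1240 / 103 = 12.04 eV.
With Z = 1, ΔE = 13.60 × (1/n_f² − 1/n_i²), so 1/n_f² − 1/n_i² = 0.8852.
With n_f = 1: 1/n_i² = 1/1 − 0.8852 = 0.1148, so n_i ≈ 2.95.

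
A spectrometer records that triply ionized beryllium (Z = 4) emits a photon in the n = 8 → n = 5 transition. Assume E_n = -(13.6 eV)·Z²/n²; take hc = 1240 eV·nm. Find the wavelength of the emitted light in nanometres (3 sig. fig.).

For Z = 4 the level energies scale as Z², so the effective Rydberg energy is 13.6 × 16 = 217.6 eV.
ΔE = 217.6 × (1/5² − 1/8²) = 217.6 × 0.02438 = 5.304 eV.
λ = hc/ΔE = 1240 / 5.304 = 234 nm.

234 nm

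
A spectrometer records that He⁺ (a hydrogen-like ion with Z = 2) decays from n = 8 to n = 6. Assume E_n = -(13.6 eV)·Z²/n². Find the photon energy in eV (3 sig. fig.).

The Bohr energies scale as Z², so for Z = 2: E_n = −54.40/n² eV.
E_8 = −54.40/64 = −0.8500 eV and E_6 = −54.40/36 = −1.511 eV.
The photon energy is |E_8 − E_6| = 0.661 eV.

0.661 eV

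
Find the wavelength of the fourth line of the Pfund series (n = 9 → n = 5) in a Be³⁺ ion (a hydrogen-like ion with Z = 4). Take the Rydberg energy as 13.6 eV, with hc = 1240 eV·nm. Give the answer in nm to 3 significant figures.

206 nm

The Pfund series terminates on n_f = 5; the fourth line has n_i = 5+4 = 9.
ΔE = 217.6 × (1/5² − 1/9²) = 6.018 eV.
λ = 1240 / 6.018 = 206 nm.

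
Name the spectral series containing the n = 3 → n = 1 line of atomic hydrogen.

Lyman

The series is set by the lower level: n_f = 1 is the Lyman series.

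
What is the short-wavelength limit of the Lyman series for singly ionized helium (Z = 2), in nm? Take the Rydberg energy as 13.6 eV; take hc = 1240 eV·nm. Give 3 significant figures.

The Lyman series has lower level n_f = 1; the series limit corresponds to n_i → ∞.
ΔE_max = 13.6 × 4 / 1² = 54.40 eV.
λ_min = 1240 / 54.40 = 22.8 nm.

22.8 nm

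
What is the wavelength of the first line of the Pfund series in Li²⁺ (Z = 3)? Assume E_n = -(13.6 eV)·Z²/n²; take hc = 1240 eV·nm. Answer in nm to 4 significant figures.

828.9 nm

The Pfund series terminates on n_f = 5; the first line has n_i = 5+1 = 6.
ΔE = 122.4 × (1/5² − 1/6²) = 1.496 eV.
λ = 1240 / 1.496 = 828.9 nm.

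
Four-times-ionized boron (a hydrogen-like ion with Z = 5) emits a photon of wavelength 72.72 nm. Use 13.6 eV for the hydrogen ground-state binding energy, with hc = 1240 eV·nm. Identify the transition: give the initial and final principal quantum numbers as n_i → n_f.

n_i = 9, n_f = 4

The photon energy is ΔE = hc/λ = 1240 / 72.72 = 17.05 eV.
With Z = 5, ΔE = 340.0 × (1/n_f² − 1/n_i²), so 1/n_f² − 1/n_i² = 0.05015.
Trying n_f = 4 gives 1/n_i² = 0.01235, i.e. n_i ≈ 9; this pair matches.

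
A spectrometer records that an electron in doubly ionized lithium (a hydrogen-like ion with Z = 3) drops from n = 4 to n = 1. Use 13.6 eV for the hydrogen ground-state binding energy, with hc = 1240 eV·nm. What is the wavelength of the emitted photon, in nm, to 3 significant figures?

For Z = 3 the level energies scale as Z², so the effective Rydberg energy is 13.6 × 9 = 122.4 eV.
ΔE = 122.4 × (1/1² − 1/4²) = 122.4 × 0.9375 = 114.8 eV.
λ = hc/ΔE = 1240 / 114.8 = 10.8 nm.

10.8 nm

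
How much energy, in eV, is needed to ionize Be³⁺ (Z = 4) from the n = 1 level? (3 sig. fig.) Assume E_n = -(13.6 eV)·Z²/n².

218 eV

E_n = −13.6 Z²/n² = −217.6/n² eV for Z = 4.
E_1 = −217.6/1 = −218 eV, so ionization (to E = 0) requires 218 eV.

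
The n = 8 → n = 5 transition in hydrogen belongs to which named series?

The series is set by the lower level: n_f = 5 is the Pfund series.

Pfund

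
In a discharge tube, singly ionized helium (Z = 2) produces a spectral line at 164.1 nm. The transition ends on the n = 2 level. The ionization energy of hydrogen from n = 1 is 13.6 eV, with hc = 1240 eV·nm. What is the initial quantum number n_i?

The photon energy is ΔE = hc/λ = 1240 / 164.1 = 7.556 eV.
With Z = 2, ΔE = 54.40 × (1/n_f² − 1/n_i²), so 1/n_f² − 1/n_i² = 0.1389.
With n_f = 2: 1/n_i² = 1/4 − 0.1389 = 0.1111, so n_i ≈ 3.00.

n_i = 3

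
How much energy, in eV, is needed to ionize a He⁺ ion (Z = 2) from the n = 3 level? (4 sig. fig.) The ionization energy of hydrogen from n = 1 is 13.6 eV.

6.044 eV

E_n = −13.6 Z²/n² = −54.40/n² eV for Z = 2.
E_3 = −54.40/9 = −6.044 eV, so ionization (to E = 0) requires 6.044 eV.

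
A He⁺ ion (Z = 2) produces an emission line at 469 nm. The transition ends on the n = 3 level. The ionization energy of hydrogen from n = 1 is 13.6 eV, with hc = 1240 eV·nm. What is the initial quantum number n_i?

n_i = 4

The photon energy is ΔE = hc/λ = 1240 / 469 = 2.644 eV.
With Z = 2, ΔE = 54.40 × (1/n_f² − 1/n_i²), so 1/n_f² − 1/n_i² = 0.04860.
With n_f = 3: 1/n_i² = 1/9 − 0.04860 = 0.06251, so n_i ≈ 4.00.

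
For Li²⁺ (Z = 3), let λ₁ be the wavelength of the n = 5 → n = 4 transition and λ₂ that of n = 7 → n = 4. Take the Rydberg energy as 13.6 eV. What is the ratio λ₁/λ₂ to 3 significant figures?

λ ∝ 1/ΔE ∝ 1/(1/n_f² − 1/n_i²), and the Z² and hc factors cancel in the ratio.
λ₁/λ₂ = (1/4² − 1/7²)/(1/4² − 1/5²) = 0.04209/0.02250 = 1.87.

1.87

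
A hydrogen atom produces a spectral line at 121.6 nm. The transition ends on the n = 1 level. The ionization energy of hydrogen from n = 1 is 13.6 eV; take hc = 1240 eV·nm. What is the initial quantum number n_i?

The photon energy is ΔE = hc/λ = 1240 / 121.6 = 10.20 eV.
With Z = 1, ΔE = 13.60 × (1/n_f² − 1/n_i²), so 1/n_f² − 1/n_i² = 0.7498.
With n_f = 1: 1/n_i² = 1/1 − 0.7498 = 0.2502, so n_i ≈ 2.00.

n_i = 2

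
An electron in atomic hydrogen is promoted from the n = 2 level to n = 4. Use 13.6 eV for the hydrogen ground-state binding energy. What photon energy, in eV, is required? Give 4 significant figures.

E_4 = −13.60/16 = −0.8500 eV and E_2 = −13.60/4 = −3.400 eV.
The photon energy is |E_4 − E_2| = 2.550 eV.

2.550 eV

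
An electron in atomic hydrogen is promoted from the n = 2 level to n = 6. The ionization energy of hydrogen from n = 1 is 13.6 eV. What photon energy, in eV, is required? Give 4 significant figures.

E_6 = −13.60/36 = −0.3778 eV and E_2 = −13.60/4 = −3.400 eV.
The photon energy is |E_6 − E_2| = 3.022 eV.

3.022 eV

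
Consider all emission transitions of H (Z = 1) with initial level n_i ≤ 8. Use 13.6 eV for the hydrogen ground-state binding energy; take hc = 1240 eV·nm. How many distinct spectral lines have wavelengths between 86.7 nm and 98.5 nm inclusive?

5

Enumerate all n_i → n_f pairs with 1 ≤ n_f < n_i ≤ 8 and compute λ = 1240 / [13.6·1·(1/n_f² − 1/n_i²)].
Lines falling in [86.7, 98.5] nm: 8→1 (92.62 nm), 7→1 (93.08 nm), 6→1 (93.78 nm), 5→1 (94.98 nm), 4→1 (97.25 nm).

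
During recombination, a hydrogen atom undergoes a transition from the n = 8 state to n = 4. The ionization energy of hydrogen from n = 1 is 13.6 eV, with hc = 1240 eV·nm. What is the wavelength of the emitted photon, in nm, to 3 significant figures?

1950 nm

ΔE = 13.60 × (1/4² − 1/8²) = 13.60 × 0.04688 = 0.6375 eV.
λ = hc/ΔE = 1240 / 0.6375 = 1950 nm.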